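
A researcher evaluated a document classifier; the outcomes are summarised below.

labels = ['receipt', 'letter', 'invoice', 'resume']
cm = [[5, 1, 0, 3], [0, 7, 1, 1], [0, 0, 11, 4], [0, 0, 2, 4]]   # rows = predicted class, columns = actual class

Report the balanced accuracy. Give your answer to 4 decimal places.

Balanced accuracy = mean of per-class recall.
  receipt: recall = 5/5 = 1.00000
  letter: recall = 7/8 = 0.87500
  invoice: recall = 11/14 = 0.78571
  resume: recall = 4/12 = 0.33333
Mean = (1.00000 + 0.87500 + 0.78571 + 0.33333) / 4 = 0.7485

0.7485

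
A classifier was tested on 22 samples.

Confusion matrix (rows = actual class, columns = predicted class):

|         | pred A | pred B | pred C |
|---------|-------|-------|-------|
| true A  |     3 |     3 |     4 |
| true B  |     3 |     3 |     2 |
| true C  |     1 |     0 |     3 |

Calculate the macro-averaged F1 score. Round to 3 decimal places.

0.414

Per-class F1 score (2·TP/(2·TP+FP+FN)):
  A: TP=3, FP=3+1=4, FN=3+4=7 → 6/17 = 0.3529
  B: TP=3, FP=3+0=3, FN=3+2=5 → 6/14 = 0.4286
  C: TP=3, FP=4+2=6, FN=1+0=1 → 6/13 = 0.4615
Macro-F1 score = mean = (0.3529 + 0.4286 + 0.4615) / 3 = 0.414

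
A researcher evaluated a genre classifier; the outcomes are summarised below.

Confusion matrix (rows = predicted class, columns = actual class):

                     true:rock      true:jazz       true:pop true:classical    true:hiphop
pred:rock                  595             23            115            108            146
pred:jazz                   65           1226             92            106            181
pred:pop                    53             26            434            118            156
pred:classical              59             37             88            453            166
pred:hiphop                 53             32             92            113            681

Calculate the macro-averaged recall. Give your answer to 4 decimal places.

0.6357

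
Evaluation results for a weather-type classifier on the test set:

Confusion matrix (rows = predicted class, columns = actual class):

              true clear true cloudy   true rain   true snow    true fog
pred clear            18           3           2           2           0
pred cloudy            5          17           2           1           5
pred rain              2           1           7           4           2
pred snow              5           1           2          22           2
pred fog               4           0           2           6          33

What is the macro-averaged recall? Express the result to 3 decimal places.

0.637

Per-class recall (TP/(TP+FN)):
  clear: TP=18, FN=5+2+5+4=16 → 18/34 = 0.5294
  cloudy: TP=17, FN=3+1+1+0=5 → 17/22 = 0.7727
  rain: TP=7, FN=2+2+2+2=8 → 7/15 = 0.4667
  snow: TP=22, FN=2+1+4+6=13 → 22/35 = 0.6286
  fog: TP=33, FN=0+5+2+2=9 → 33/42 = 0.7857
Macro-recall = mean = (0.5294 + 0.7727 + 0.4667 + 0.6286 + 0.7857) / 5 = 0.637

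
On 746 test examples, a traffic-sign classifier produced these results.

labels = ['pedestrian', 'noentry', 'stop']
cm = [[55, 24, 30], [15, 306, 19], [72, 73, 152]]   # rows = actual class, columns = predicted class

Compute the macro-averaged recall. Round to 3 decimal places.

Per-class recall (TP/(TP+FN)):
  pedestrian: TP=55, FN=24+30=54 → 55/109 = 0.5046
  noentry: TP=306, FN=15+19=34 → 306/340 = 0.9000
  stop: TP=152, FN=72+73=145 → 152/297 = 0.5118
Macro-recall = mean = (0.5046 + 0.9000 + 0.5118) / 3 = 0.639

0.639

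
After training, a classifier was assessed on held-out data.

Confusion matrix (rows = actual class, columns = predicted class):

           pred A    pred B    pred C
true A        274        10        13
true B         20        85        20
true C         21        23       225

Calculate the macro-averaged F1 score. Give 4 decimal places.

0.8163

Per-class F1 score (2·TP/(2·TP+FP+FN)):
  A: TP=274, FP=20+21=41, FN=10+13=23 → 548/612 = 0.89542
  B: TP=85, FP=10+23=33, FN=20+20=40 → 170/243 = 0.69959
  C: TP=225, FP=13+20=33, FN=21+23=44 → 450/527 = 0.85389
Macro-F1 score = mean = (0.89542 + 0.69959 + 0.85389) / 3 = 0.8163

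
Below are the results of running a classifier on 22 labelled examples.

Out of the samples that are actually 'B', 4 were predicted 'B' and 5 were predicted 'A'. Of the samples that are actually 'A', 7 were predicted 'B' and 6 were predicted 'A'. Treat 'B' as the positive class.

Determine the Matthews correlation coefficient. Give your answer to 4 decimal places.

-0.0925

MCC = (TP·TN − FP·FN) / √((TP+FP)(TP+FN)(TN+FP)(TN+FN))
Numerator = 4·6 − 7·5 = -11
Denominator = √(11·9·13·11) = √14157 = 118.9832
MCC = -11 / 118.9832 = -0.0925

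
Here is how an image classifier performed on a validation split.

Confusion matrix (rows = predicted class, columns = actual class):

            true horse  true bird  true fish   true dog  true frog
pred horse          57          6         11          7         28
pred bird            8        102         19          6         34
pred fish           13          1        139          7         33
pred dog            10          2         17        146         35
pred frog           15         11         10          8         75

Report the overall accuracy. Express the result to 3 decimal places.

Accuracy = trace / total = (57+102+139+146+75=519) / 800 = 519/800 = 0.649

0.649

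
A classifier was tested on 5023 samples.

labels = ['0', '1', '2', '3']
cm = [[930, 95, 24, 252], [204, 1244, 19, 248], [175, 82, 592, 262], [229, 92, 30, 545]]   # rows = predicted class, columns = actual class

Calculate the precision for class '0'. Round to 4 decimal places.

0.7148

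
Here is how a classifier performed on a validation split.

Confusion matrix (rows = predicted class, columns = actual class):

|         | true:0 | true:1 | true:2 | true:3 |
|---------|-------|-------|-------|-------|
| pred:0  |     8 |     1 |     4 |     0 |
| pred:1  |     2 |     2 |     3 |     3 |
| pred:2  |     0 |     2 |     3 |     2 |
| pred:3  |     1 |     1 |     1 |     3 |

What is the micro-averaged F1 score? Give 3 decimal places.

0.444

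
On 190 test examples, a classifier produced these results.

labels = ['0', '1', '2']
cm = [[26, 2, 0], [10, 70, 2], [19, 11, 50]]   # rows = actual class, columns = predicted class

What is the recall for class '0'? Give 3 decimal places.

Treat '0' as positive and all other classes as negative.
recall = TP/(TP+FN).
0: TP=26, FN=2+0=2 → 26/28 = 0.9286

0.929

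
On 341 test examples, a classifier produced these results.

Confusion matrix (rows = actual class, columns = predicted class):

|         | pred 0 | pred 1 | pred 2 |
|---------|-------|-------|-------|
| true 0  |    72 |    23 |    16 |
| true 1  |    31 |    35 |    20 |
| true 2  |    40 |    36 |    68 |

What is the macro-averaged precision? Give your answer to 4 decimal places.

Per-class precision (TP/(TP+FP)):
  0: TP=72, FP=31+40=71 → 72/143 = 0.50350
  1: TP=35, FP=23+36=59 → 35/94 = 0.37234
  2: TP=68, FP=16+20=36 → 68/104 = 0.65385
Macro-precision = mean = (0.50350 + 0.37234 + 0.65385) / 3 = 0.5099

0.5099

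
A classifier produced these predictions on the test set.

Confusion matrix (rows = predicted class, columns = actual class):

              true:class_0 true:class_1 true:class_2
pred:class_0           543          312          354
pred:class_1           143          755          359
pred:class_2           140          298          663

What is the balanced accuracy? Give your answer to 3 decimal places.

Balanced accuracy = mean of per-class recall.
  class_0: recall = 543/826 = 0.6574
  class_1: recall = 755/1365 = 0.5531
  class_2: recall = 663/1376 = 0.4818
Mean = (0.6574 + 0.5531 + 0.4818) / 3 = 0.564

0.564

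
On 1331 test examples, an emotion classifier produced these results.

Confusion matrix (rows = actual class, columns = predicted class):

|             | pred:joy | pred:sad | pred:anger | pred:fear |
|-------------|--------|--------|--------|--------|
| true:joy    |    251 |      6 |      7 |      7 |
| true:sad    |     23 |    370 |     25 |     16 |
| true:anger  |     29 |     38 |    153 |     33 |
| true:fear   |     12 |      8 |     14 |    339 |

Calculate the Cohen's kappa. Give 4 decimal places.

0.7777

Observed agreement pₒ = trace/N = 1113/1331 = 0.83621
Expected agreement pₑ = Σ (rowᵢ·colᵢ)/N² = (271·315 + 434·422 + 253·199 + 373·395)/1331² = 0.26315
κ = (pₒ − pₑ)/(1 − pₑ) = (0.83621 − 0.26315)/(1 − 0.26315) = 0.7777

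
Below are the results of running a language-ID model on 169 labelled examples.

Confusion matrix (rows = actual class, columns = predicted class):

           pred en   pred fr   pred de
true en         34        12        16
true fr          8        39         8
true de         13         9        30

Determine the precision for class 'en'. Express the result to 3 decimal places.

0.618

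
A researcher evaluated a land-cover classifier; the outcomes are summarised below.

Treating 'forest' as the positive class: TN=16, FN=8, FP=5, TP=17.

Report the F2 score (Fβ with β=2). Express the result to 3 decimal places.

Fβ = (1+β²)·TP / ((1+β²)·TP + β²·FN + FP), with β²=4
= 5·17 / (5·17 + 4·8 + 5) = 0.697

0.697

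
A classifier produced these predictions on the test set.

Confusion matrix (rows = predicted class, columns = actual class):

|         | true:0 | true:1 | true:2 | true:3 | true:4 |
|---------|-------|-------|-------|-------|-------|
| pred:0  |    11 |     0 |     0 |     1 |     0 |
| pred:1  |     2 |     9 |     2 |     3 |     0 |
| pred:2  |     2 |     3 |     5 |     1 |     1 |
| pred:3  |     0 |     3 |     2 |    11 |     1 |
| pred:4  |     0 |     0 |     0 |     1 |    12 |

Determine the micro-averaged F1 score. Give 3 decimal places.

0.686

Micro-averaging pools counts across classes: ΣTP=48, ΣFP=22, ΣFN=22.
Micro-F1 score = 2·TP/(2·TP+FP+FN) on pooled counts = 0.686 (equals overall accuracy in single-label multiclass).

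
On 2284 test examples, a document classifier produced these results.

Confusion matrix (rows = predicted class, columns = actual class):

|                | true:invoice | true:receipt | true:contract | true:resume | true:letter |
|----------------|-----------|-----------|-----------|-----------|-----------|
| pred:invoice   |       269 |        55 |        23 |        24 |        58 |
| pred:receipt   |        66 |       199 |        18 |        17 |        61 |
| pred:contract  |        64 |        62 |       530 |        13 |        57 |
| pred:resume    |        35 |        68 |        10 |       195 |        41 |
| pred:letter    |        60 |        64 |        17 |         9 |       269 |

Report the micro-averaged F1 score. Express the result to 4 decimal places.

Micro-averaging pools counts across classes: ΣTP=1462, ΣFP=822, ΣFN=822.
Micro-F1 score = 2·TP/(2·TP+FP+FN) on pooled counts = 0.6401 (equals overall accuracy in single-label multiclass).

0.6401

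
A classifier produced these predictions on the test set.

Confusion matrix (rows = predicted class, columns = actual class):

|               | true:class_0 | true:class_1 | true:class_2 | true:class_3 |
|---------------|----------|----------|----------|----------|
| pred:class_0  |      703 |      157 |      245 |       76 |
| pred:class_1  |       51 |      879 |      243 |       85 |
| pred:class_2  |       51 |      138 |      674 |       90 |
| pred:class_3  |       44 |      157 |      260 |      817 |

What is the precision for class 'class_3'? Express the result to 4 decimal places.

Treat 'class_3' as positive and all other classes as negative.
precision = TP/(TP+FP).
class_3: TP=817, FP=44+157+260=461 → 817/1278 = 0.63928

0.6393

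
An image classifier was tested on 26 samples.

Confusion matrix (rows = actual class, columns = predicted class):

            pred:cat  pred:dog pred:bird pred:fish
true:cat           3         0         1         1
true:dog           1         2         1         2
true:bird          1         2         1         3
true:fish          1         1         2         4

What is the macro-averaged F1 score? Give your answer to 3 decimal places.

0.380

Per-class F1 score (2·TP/(2·TP+FP+FN)):
  cat: TP=3, FP=1+1+1=3, FN=0+1+1=2 → 6/11 = 0.5455
  dog: TP=2, FP=0+2+1=3, FN=1+1+2=4 → 4/11 = 0.3636
  bird: TP=1, FP=1+1+2=4, FN=1+2+3=6 → 2/12 = 0.1667
  fish: TP=4, FP=1+2+3=6, FN=1+1+2=4 → 8/18 = 0.4444
Macro-F1 score = mean = (0.5455 + 0.3636 + 0.1667 + 0.4444) / 4 = 0.380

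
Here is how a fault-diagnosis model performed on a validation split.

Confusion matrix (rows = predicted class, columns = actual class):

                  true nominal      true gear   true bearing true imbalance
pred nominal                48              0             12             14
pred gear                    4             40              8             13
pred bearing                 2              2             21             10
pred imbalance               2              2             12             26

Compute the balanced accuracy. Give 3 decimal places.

0.644

Balanced accuracy = mean of per-class recall.
  nominal: recall = 48/56 = 0.8571
  gear: recall = 40/44 = 0.9091
  bearing: recall = 21/53 = 0.3962
  imbalance: recall = 26/63 = 0.4127
Mean = (0.8571 + 0.9091 + 0.3962 + 0.4127) / 4 = 0.644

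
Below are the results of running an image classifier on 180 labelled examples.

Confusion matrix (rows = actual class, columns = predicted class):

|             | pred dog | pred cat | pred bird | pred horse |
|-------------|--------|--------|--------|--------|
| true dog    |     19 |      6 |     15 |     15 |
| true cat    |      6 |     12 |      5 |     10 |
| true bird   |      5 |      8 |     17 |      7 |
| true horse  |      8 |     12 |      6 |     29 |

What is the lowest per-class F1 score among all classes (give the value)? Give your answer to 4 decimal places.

0.3380

Per-class F1 score (2·TP/(2·TP+FP+FN)):
  dog: TP=19, FP=6+5+8=19, FN=6+15+15=36 → 38/93 = 0.40860
  cat: TP=12, FP=6+8+12=26, FN=6+5+10=21 → 24/71 = 0.33803
  bird: TP=17, FP=15+5+6=26, FN=5+8+7=20 → 34/80 = 0.42500
  horse: TP=29, FP=15+10+7=32, FN=8+12+6=26 → 58/116 = 0.50000
Lowest is class 'cat' with F1 score = 0.3380.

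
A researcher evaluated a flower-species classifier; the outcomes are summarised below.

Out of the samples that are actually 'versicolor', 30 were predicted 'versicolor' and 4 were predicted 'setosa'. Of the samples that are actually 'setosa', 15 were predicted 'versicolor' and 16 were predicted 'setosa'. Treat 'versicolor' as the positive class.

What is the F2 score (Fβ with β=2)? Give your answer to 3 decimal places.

0.829

Fβ = (1+β²)·TP / ((1+β²)·TP + β²·FN + FP), with β²=4
= 5·30 / (5·30 + 4·4 + 15) = 0.829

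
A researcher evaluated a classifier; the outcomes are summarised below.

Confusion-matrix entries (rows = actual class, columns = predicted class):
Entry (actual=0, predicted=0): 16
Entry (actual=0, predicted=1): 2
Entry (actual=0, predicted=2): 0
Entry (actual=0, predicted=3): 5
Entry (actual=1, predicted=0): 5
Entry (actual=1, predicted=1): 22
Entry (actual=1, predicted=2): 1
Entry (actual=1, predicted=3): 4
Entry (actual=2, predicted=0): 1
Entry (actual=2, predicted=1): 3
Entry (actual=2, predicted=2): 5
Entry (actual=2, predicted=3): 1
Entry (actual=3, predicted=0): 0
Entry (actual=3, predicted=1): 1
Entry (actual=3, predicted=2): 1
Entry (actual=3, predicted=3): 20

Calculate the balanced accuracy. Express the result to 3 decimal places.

0.698

Balanced accuracy = mean of per-class recall.
  0: recall = 16/23 = 0.6957
  1: recall = 22/32 = 0.6875
  2: recall = 5/10 = 0.5000
  3: recall = 20/22 = 0.9091
Mean = (0.6957 + 0.6875 + 0.5000 + 0.9091) / 4 = 0.698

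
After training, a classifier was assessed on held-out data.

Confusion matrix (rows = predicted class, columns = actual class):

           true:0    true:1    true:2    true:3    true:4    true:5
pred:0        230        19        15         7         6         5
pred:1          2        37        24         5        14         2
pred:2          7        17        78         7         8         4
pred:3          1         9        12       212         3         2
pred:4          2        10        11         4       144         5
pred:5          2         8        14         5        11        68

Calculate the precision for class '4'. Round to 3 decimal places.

One-vs-rest for '4': TP = diagonal; FP = other classes predicted '4'; FN = '4' predicted as other.
precision = TP/(TP+FP).
4: TP=144, FP=2+10+11+4+5=32 → 144/176 = 0.8182

0.818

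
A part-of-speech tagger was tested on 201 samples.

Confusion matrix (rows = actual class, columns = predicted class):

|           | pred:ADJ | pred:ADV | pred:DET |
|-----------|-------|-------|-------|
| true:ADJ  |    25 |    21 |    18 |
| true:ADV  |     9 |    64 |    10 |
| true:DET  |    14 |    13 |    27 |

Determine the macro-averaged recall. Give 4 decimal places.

0.5539

Per-class recall (TP/(TP+FN)):
  ADJ: TP=25, FN=21+18=39 → 25/64 = 0.39063
  ADV: TP=64, FN=9+10=19 → 64/83 = 0.77108
  DET: TP=27, FN=14+13=27 → 27/54 = 0.50000
Macro-recall = mean = (0.39063 + 0.77108 + 0.50000) / 3 = 0.5539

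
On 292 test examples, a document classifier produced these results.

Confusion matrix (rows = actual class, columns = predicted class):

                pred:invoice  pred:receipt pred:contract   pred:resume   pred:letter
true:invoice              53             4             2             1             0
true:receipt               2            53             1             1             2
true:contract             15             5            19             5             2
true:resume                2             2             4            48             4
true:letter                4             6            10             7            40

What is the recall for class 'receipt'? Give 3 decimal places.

0.898

Take TP from the diagonal, FP from the rest of the 'receipt' prediction marginal, FN from the rest of the 'receipt' actual marginal.
recall = TP/(TP+FN).
receipt: TP=53, FN=2+1+1+2=6 → 53/59 = 0.8983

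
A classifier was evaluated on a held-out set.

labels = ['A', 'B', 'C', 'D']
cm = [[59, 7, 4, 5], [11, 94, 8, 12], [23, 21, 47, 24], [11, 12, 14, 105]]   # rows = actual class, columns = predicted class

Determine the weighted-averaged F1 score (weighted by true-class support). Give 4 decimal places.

Per-class F1 score (2·TP/(2·TP+FP+FN)):
  A: TP=59, FP=11+23+11=45, FN=7+4+5=16 → 118/179 = 0.65922
  B: TP=94, FP=7+21+12=40, FN=11+8+12=31 → 188/259 = 0.72587
  C: TP=47, FP=4+8+14=26, FN=23+21+24=68 → 94/188 = 0.50000
  D: TP=105, FP=5+12+24=41, FN=11+12+14=37 → 210/288 = 0.72917
Weighted-F1 score = Σ (supportᵢ/N)·F1 scoreᵢ with N=457: (75/457)·0.65922 + (125/457)·0.72587 + (115/457)·0.50000 + (142/457)·0.72917 = 0.6591

0.6591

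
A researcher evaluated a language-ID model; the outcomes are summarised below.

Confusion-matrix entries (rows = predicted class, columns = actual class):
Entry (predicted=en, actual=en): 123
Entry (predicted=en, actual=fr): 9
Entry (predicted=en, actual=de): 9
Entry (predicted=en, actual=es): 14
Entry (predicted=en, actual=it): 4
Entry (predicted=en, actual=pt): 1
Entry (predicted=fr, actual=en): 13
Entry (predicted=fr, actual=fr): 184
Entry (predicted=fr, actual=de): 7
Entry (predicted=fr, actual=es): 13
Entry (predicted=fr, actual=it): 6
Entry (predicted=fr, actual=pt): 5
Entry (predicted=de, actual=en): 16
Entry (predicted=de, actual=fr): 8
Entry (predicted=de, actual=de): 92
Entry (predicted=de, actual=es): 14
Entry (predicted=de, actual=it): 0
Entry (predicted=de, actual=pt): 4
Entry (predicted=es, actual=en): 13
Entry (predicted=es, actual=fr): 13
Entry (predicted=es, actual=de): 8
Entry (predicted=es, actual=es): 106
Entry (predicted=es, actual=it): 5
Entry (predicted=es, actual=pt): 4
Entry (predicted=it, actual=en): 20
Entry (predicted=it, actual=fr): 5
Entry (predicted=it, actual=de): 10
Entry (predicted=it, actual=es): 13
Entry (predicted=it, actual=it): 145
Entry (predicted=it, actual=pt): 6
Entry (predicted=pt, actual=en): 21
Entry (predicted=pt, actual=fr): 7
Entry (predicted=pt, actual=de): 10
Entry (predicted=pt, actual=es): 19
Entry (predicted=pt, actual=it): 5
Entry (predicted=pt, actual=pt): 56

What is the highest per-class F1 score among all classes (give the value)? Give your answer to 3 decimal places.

Per-class F1 score (2·TP/(2·TP+FP+FN)):
  en: TP=123, FP=9+9+14+4+1=37, FN=13+16+13+20+21=83 → 246/366 = 0.6721
  fr: TP=184, FP=13+7+13+6+5=44, FN=9+8+13+5+7=42 → 368/454 = 0.8106
  de: TP=92, FP=16+8+14+0+4=42, FN=9+7+8+10+10=44 → 184/270 = 0.6815
  es: TP=106, FP=13+13+8+5+4=43, FN=14+13+14+13+19=73 → 212/328 = 0.6463
  it: TP=145, FP=20+5+10+13+6=54, FN=4+6+0+5+5=20 → 290/364 = 0.7967
  pt: TP=56, FP=21+7+10+19+5=62, FN=1+5+4+4+6=20 → 112/194 = 0.5773
Highest is class 'fr' with F1 score = 0.811.

0.811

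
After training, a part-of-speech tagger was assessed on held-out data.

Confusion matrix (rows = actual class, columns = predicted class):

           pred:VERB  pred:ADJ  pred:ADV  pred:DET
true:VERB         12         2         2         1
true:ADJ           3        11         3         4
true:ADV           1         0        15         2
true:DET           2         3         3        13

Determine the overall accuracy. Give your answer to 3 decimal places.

Accuracy = trace / total = (12+11+15+13=51) / 77 = 51/77 = 0.662

0.662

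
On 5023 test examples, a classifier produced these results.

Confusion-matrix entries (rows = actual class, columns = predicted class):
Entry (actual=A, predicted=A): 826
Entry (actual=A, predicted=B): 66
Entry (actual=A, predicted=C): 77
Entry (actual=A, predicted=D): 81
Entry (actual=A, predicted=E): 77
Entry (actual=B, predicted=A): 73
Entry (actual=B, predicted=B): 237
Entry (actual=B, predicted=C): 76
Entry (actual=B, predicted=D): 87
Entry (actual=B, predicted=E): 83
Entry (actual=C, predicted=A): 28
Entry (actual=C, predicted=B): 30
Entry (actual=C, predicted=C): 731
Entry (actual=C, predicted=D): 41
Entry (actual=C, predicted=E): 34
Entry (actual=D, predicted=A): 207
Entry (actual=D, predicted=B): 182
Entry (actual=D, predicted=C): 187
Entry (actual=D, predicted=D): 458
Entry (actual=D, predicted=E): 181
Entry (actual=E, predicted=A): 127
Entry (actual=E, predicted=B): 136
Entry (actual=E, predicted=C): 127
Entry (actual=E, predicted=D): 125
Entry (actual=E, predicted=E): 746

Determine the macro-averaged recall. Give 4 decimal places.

Per-class recall (TP/(TP+FN)):
  A: TP=826, FN=66+77+81+77=301 → 826/1127 = 0.73292
  B: TP=237, FN=73+76+87+83=319 → 237/556 = 0.42626
  C: TP=731, FN=28+30+41+34=133 → 731/864 = 0.84606
  D: TP=458, FN=207+182+187+181=757 → 458/1215 = 0.37695
  E: TP=746, FN=127+136+127+125=515 → 746/1261 = 0.59159
Macro-recall = mean = (0.73292 + 0.42626 + 0.84606 + 0.37695 + 0.59159) / 5 = 0.5948

0.5948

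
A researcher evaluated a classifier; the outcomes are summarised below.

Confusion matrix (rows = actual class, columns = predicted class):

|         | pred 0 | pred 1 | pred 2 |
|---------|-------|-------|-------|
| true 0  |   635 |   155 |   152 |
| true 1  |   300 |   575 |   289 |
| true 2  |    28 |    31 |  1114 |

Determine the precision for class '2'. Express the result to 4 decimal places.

precision = TP/(TP+FP).
2: TP=1114, FP=152+289=441 → 1114/1555 = 0.71640

0.7164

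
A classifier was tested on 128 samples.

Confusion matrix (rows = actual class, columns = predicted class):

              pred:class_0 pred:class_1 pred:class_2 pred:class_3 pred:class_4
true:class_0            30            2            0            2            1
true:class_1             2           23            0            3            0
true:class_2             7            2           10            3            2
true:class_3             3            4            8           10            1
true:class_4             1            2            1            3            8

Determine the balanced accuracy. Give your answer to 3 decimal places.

Balanced accuracy = mean of per-class recall.
  class_0: recall = 30/35 = 0.8571
  class_1: recall = 23/28 = 0.8214
  class_2: recall = 10/24 = 0.4167
  class_3: recall = 10/26 = 0.3846
  class_4: recall = 8/15 = 0.5333
Mean = (0.8571 + 0.8214 + 0.4167 + 0.3846 + 0.5333) / 5 = 0.603

0.603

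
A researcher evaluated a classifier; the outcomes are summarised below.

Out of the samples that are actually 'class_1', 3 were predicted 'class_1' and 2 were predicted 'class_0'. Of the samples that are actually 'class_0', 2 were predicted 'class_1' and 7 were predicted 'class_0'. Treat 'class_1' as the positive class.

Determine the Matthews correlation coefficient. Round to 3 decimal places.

0.378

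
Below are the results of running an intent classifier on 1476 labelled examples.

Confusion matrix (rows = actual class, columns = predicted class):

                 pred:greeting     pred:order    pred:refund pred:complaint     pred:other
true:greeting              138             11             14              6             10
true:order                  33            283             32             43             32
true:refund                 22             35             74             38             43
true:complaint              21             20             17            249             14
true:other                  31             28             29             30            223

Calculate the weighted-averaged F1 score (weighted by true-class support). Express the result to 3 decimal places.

0.651

Per-class F1 score (2·TP/(2·TP+FP+FN)):
  greeting: TP=138, FP=33+22+21+31=107, FN=11+14+6+10=41 → 276/424 = 0.6509
  order: TP=283, FP=11+35+20+28=94, FN=33+32+43+32=140 → 566/800 = 0.7075
  refund: TP=74, FP=14+32+17+29=92, FN=22+35+38+43=138 → 148/378 = 0.3915
  complaint: TP=249, FP=6+43+38+30=117, FN=21+20+17+14=72 → 498/687 = 0.7249
  other: TP=223, FP=10+32+43+14=99, FN=31+28+29+30=118 → 446/663 = 0.6727
Weighted-F1 score = Σ (supportᵢ/N)·F1 scoreᵢ with N=1476: (179/1476)·0.6509 + (423/1476)·0.7075 + (212/1476)·0.3915 + (321/1476)·0.7249 + (341/1476)·0.6727 = 0.651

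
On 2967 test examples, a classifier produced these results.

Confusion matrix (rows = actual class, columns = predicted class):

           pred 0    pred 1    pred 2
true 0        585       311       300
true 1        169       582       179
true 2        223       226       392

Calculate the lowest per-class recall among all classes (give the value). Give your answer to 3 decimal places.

Per-class recall (TP/(TP+FN)):
  0: TP=585, FN=311+300=611 → 585/1196 = 0.4891
  1: TP=582, FN=169+179=348 → 582/930 = 0.6258
  2: TP=392, FN=223+226=449 → 392/841 = 0.4661
Lowest is class '2' with recall = 0.466.

0.466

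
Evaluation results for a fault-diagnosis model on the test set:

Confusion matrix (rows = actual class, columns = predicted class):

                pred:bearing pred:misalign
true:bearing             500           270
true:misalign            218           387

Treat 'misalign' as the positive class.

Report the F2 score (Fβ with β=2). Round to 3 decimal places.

0.629

Fβ = (1+β²)·TP / ((1+β²)·TP + β²·FN + FP), with β²=4
= 5·387 / (5·387 + 4·218 + 270) = 0.629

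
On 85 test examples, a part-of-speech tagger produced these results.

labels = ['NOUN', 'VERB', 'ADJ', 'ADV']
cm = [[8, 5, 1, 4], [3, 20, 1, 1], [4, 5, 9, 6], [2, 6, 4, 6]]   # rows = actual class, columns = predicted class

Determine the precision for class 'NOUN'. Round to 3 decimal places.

0.471

precision = TP/(TP+FP).
NOUN: TP=8, FP=3+4+2=9 → 8/17 = 0.4706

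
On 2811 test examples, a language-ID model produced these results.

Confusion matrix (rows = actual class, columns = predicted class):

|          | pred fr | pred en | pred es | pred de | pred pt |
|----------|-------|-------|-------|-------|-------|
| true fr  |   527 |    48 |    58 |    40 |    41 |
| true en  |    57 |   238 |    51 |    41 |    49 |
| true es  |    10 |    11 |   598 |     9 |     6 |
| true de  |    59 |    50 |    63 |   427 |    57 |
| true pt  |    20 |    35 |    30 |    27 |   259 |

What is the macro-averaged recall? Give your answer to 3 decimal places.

0.715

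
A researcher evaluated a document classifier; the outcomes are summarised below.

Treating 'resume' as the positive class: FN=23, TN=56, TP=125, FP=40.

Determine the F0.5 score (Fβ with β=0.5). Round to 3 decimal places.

Fβ = (1+β²)·TP / ((1+β²)·TP + β²·FN + FP), with β²=1/4
= 1.25·125 / (1.25·125 + 0.25·23 + 40) = 0.774

0.774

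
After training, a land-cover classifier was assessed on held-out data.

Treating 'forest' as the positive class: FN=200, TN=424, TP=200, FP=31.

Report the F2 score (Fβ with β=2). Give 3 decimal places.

0.546

Fβ = (1+β²)·TP / ((1+β²)·TP + β²·FN + FP), with β²=4
= 5·200 / (5·200 + 4·200 + 31) = 0.546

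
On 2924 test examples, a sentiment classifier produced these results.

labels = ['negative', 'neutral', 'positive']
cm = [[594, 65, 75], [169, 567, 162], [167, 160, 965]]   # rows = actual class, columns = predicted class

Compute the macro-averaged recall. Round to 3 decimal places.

0.729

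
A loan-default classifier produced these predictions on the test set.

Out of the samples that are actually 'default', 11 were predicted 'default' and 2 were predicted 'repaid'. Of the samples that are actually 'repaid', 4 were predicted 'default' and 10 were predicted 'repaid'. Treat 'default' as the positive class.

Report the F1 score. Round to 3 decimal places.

0.786

Precision = TP/(TP+FP) = 11/15 = 0.7333
Recall = TP/(TP+FN) = 11/13 = 0.8462
F1 = 2·TP/(2·TP+FP+FN) = 22/28 = 0.786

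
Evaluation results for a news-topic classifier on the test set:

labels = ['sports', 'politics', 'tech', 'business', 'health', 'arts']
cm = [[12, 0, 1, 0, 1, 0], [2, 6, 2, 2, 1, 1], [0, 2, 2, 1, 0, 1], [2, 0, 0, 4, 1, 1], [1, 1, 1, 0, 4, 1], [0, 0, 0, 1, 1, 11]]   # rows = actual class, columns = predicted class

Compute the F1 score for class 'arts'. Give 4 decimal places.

0.7857

Treat 'arts' as positive and all other classes as negative.
F1 score = 2·TP/(2·TP+FP+FN).
arts: TP=11, FP=0+1+1+1+1=4, FN=0+0+0+1+1=2 → 22/28 = 0.78571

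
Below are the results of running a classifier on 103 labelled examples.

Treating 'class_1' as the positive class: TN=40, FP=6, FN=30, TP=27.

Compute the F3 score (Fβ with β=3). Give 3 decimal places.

0.495

Fβ = (1+β²)·TP / ((1+β²)·TP + β²·FN + FP), with β²=9
= 10·27 / (10·27 + 9·30 + 6) = 0.495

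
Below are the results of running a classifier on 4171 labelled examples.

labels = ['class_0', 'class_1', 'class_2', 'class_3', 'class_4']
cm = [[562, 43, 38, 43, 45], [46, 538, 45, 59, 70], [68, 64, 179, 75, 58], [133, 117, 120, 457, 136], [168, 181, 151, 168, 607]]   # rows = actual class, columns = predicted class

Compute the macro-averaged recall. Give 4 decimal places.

Per-class recall (TP/(TP+FN)):
  class_0: TP=562, FN=43+38+43+45=169 → 562/731 = 0.76881
  class_1: TP=538, FN=46+45+59+70=220 → 538/758 = 0.70976
  class_2: TP=179, FN=68+64+75+58=265 → 179/444 = 0.40315
  class_3: TP=457, FN=133+117+120+136=506 → 457/963 = 0.47456
  class_4: TP=607, FN=168+181+151+168=668 → 607/1275 = 0.47608
Macro-recall = mean = (0.76881 + 0.70976 + 0.40315 + 0.47456 + 0.47608) / 5 = 0.5665

0.5665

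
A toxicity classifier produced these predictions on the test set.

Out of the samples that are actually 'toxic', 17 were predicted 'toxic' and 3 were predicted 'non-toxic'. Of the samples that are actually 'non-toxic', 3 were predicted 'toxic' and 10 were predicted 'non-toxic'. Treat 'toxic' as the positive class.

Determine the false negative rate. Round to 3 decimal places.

FNR = FN/(FN+TP) = 3/(3+17) = 0.150

0.150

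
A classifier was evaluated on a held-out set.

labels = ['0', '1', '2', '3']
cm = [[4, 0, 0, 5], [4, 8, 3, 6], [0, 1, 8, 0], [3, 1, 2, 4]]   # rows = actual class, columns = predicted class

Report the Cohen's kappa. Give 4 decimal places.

0.3288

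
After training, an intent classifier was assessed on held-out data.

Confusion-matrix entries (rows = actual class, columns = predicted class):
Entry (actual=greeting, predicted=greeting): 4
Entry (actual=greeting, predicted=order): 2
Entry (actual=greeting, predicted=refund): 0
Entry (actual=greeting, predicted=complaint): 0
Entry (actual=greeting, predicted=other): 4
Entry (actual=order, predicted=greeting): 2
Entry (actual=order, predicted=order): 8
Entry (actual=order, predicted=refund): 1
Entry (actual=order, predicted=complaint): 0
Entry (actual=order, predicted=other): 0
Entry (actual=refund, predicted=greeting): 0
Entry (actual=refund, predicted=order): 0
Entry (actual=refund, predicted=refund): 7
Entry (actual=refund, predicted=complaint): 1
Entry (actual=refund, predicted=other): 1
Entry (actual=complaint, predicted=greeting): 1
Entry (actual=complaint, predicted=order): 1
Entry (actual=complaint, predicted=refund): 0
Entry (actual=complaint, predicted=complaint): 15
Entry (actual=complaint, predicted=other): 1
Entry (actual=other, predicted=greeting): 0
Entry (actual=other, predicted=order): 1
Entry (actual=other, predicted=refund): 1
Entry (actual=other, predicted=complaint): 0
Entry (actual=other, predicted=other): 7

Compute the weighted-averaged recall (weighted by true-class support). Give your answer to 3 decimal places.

0.719

Per-class recall (TP/(TP+FN)):
  greeting: TP=4, FN=2+0+0+4=6 → 4/10 = 0.4000
  order: TP=8, FN=2+1+0+0=3 → 8/11 = 0.7273
  refund: TP=7, FN=0+0+1+1=2 → 7/9 = 0.7778
  complaint: TP=15, FN=1+1+0+1=3 → 15/18 = 0.8333
  other: TP=7, FN=0+1+1+0=2 → 7/9 = 0.7778
Weighted-recall = Σ (supportᵢ/N)·recallᵢ with N=57: (10/57)·0.4000 + (11/57)·0.7273 + (9/57)·0.7778 + (18/57)·0.8333 + (9/57)·0.7778 = 0.719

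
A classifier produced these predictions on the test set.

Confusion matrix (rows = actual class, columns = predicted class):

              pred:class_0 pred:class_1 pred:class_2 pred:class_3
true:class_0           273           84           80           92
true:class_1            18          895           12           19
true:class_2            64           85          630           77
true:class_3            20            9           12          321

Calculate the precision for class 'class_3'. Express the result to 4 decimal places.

precision = TP/(TP+FP).
class_3: TP=321, FP=92+19+77=188 → 321/509 = 0.63065

0.6306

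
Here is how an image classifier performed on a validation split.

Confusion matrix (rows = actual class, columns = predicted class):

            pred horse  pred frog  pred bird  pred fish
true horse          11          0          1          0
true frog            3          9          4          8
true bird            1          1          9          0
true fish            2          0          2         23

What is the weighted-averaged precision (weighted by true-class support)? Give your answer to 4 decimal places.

0.7511

Per-class precision (TP/(TP+FP)):
  horse: TP=11, FP=3+1+2=6 → 11/17 = 0.64706
  frog: TP=9, FP=0+1+0=1 → 9/10 = 0.90000
  bird: TP=9, FP=1+4+2=7 → 9/16 = 0.56250
  fish: TP=23, FP=0+8+0=8 → 23/31 = 0.74194
Weighted-precision = Σ (supportᵢ/N)·precisionᵢ with N=74: (12/74)·0.64706 + (24/74)·0.90000 + (11/74)·0.56250 + (27/74)·0.74194 = 0.7511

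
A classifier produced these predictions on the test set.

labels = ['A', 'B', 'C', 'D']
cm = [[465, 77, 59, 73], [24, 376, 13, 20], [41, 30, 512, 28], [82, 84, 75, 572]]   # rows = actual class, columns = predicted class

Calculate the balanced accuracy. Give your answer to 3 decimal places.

Balanced accuracy = mean of per-class recall.
  A: recall = 465/674 = 0.6899
  B: recall = 376/433 = 0.8684
  C: recall = 512/611 = 0.8380
  D: recall = 572/813 = 0.7036
Mean = (0.6899 + 0.8684 + 0.8380 + 0.7036) / 4 = 0.775

0.775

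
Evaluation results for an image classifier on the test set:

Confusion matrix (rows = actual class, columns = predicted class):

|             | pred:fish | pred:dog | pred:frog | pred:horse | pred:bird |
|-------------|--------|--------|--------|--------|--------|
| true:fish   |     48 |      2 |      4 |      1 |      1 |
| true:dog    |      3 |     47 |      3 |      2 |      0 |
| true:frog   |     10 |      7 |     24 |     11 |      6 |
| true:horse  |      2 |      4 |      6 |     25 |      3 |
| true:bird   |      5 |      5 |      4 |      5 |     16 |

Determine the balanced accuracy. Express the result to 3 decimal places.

0.642

Balanced accuracy = mean of per-class recall.
  fish: recall = 48/56 = 0.8571
  dog: recall = 47/55 = 0.8545
  frog: recall = 24/58 = 0.4138
  horse: recall = 25/40 = 0.6250
  bird: recall = 16/35 = 0.4571
Mean = (0.8571 + 0.8545 + 0.4138 + 0.6250 + 0.4571) / 5 = 0.642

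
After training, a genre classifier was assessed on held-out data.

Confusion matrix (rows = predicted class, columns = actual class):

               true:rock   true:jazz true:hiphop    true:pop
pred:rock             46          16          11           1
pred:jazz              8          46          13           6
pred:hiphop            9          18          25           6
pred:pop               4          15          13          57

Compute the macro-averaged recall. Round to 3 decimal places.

0.597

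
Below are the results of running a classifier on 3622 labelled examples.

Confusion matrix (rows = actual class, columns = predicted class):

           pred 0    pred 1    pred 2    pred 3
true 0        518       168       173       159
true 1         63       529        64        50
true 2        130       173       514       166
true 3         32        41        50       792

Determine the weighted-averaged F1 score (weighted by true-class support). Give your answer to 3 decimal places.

0.641

Per-class F1 score (2·TP/(2·TP+FP+FN)):
  0: TP=518, FP=63+130+32=225, FN=168+173+159=500 → 1036/1761 = 0.5883
  1: TP=529, FP=168+173+41=382, FN=63+64+50=177 → 1058/1617 = 0.6543
  2: TP=514, FP=173+64+50=287, FN=130+173+166=469 → 1028/1784 = 0.5762
  3: TP=792, FP=159+50+166=375, FN=32+41+50=123 → 1584/2082 = 0.7608
Weighted-F1 score = Σ (supportᵢ/N)·F1 scoreᵢ with N=3622: (1018/3622)·0.5883 + (706/3622)·0.6543 + (983/3622)·0.5762 + (915/3622)·0.7608 = 0.641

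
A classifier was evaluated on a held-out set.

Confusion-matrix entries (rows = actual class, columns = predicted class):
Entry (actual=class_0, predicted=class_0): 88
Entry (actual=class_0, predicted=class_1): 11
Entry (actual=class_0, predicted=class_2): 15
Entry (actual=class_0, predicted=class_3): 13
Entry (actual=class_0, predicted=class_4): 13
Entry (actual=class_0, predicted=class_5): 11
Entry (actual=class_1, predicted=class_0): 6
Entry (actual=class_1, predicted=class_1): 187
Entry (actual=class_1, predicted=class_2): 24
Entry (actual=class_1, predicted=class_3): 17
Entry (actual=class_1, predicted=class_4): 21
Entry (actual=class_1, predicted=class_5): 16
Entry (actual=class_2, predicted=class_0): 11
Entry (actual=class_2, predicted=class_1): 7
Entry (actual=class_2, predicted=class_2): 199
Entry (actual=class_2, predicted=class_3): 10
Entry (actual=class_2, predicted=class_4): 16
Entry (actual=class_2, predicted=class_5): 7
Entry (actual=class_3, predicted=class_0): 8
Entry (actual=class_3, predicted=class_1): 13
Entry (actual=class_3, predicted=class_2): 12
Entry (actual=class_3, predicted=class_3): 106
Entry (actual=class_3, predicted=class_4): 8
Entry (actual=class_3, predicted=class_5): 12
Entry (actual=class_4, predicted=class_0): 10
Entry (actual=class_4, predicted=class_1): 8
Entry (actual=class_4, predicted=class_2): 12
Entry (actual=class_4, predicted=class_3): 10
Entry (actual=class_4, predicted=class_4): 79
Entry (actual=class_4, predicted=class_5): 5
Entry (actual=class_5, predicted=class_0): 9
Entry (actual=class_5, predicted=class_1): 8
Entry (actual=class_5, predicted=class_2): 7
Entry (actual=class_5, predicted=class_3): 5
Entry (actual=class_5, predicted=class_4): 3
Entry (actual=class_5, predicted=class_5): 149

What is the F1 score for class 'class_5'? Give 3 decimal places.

Take TP from the diagonal, FP from the rest of the 'class_5' prediction marginal, FN from the rest of the 'class_5' actual marginal.
F1 score = 2·TP/(2·TP+FP+FN).
class_5: TP=149, FP=11+16+7+12+5=51, FN=9+8+7+5+3=32 → 298/381 = 0.7822

0.782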